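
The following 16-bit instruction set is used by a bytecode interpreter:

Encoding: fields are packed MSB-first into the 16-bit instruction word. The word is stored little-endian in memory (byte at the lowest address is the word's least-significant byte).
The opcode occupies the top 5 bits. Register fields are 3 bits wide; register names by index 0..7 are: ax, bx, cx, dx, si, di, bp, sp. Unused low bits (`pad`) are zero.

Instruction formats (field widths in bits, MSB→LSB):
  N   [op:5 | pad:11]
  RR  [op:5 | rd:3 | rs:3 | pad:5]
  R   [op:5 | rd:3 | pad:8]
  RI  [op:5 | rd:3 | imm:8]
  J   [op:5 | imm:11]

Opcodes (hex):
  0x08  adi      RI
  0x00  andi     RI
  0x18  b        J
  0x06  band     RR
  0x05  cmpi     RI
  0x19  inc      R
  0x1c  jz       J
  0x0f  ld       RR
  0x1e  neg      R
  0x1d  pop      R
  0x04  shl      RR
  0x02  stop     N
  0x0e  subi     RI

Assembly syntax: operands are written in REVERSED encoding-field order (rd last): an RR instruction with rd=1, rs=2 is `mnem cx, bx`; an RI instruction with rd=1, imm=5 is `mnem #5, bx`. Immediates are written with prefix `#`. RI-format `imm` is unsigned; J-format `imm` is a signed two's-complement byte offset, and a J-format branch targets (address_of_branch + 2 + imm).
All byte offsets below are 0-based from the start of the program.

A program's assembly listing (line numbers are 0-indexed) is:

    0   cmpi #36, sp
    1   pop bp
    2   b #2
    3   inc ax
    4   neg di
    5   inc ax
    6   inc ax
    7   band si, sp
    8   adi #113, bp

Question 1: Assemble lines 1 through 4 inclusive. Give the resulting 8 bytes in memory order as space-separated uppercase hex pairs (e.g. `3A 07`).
00 EE 02 C0 00 C8 00 F5

L1: pop op=0x1d:5|rd=6:3|pad=0:8 ⇒ 0xee00 ⇒ little 00 ee
L2: b op=0x18:5|imm=2:11 ⇒ 0xc002 ⇒ little 02 c0
L3: inc op=0x19:5|rd=0:3|pad=0:8 ⇒ 0xc800 ⇒ little 00 c8
L4: neg op=0x1e:5|rd=5:3|pad=0:8 ⇒ 0xf500 ⇒ little 00 f5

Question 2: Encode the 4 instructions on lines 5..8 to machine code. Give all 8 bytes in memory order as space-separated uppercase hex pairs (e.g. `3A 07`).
5. inc fields op=0x19:5|rd=0:3|pad=0:8 → word c800h → 00 c8
6. inc fields op=0x19:5|rd=0:3|pad=0:8 → word c800h → 00 c8
7. band fields op=0x6:5|rd=7:3|rs=4:3|pad=0:5 → word 3780h → 80 37
8. adi fields op=0x8:5|rd=6:3|imm=113:8 → word 4671h → 71 46

00 C8 00 C8 80 37 71 46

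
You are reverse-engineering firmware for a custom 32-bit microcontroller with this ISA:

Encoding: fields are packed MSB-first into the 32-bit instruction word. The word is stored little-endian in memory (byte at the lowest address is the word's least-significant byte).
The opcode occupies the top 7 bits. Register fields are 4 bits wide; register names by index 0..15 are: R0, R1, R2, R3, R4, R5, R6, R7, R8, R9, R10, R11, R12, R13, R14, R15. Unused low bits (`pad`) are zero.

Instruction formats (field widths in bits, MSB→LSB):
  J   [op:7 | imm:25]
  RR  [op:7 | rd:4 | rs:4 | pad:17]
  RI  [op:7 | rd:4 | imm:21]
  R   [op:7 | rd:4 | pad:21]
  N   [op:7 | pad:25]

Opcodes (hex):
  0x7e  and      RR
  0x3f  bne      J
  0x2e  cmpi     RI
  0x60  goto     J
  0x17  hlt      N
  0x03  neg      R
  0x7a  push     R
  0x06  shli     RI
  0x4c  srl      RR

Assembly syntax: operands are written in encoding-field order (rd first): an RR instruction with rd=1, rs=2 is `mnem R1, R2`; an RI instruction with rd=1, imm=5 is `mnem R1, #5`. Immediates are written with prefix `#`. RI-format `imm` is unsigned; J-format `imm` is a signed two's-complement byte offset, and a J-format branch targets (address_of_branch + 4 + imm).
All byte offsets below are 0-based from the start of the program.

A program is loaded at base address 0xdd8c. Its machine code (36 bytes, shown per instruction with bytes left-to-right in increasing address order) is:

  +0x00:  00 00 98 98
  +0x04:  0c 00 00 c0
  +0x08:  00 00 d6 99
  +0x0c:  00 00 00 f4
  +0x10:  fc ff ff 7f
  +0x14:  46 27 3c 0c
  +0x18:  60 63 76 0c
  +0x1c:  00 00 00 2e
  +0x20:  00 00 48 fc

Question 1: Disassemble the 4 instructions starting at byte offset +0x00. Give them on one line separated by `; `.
srl R4, R12; goto #12; srl R14, R11; push R0

@+00  little-endian(00 00 98 98) = 0x98980000
  op=0x98980000>>25=0x4c ⇒ srl (RR)
  rd@[24:21]=0x4 ⇒ R4
  rs@[20:17]=0xc ⇒ R12
@+04  little-endian(0c 00 00 c0) = 0xc000000c
  op=0xc000000c>>25=0x60 ⇒ goto (J)
  imm@[24:0]=0xc ⇒ #12
@+08  little-endian(00 00 d6 99) = 0x99d60000
  op=0x99d60000>>25=0x4c ⇒ srl (RR)
  rd@[24:21]=0xe ⇒ R14
  rs@[20:17]=0xb ⇒ R11
@+0c  little-endian(00 00 00 f4) = 0xf4000000
  op=0xf4000000>>25=0x7a ⇒ push (R)
  rd@[24:21]=0x0 ⇒ R0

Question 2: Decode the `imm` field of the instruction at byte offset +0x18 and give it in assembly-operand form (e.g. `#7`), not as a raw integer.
+0x18: 60 63 76 0c ⇒ word 0x0c766360 (little)
  op=0x0c766360>>25=0x6 ⇒ shli (RI)
  [24:21] rd=3 = R3
  [20:0] imm=1467232 = #1467232

#1467232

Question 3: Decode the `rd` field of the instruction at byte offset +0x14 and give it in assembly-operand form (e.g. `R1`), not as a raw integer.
R1

+0x14: 46 27 3c 0c ⇒ word 0x0c3c2746 (little)
  top 7b → 0x6 → shli [RI]
  rd: (w>>21)&0xf=0x1 → R1
  imm: (w>>0)&0x1fffff=0x1c2746 → #1845062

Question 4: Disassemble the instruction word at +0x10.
bne #-4

[10] fc ff ff 7f → 0x7ffffffc
  opcode bits[31:25]=0x3f: bne/J
  [24:0] imm=33554428 (s25→-4) = #-4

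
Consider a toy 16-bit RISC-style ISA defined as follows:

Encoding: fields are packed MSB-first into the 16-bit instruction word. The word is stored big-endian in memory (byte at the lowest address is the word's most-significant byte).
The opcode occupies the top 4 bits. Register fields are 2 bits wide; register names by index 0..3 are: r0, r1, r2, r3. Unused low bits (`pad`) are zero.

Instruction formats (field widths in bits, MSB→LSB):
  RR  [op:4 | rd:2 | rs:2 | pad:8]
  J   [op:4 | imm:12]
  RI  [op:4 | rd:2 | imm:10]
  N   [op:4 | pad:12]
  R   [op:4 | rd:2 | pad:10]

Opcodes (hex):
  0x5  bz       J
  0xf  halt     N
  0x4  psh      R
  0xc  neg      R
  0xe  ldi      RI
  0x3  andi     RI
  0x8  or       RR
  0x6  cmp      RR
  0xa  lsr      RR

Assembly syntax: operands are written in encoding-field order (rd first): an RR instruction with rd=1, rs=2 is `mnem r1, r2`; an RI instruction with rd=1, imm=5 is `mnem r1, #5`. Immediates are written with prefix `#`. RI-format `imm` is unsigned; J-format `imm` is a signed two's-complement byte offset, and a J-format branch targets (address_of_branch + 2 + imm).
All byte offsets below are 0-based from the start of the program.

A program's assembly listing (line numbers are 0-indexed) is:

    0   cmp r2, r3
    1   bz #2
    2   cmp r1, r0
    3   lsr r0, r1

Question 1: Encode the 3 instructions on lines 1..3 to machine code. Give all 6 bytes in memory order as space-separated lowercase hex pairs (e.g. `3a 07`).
line 1 (bz): pack op=0x5:4|imm=2:12 = 0x5002; big→ 50 02
line 2 (cmp): pack op=0x6:4|rd=1:2|rs=0:2|pad=0:8 = 0x6400; big→ 64 00
line 3 (lsr): pack op=0xa:4|rd=0:2|rs=1:2|pad=0:8 = 0xa100; big→ a1 00

50 02 64 00 a1 00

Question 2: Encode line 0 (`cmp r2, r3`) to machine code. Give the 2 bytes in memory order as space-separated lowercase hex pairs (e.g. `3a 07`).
6b 00

L0: cmp op=0x6:4|rd=2:2|rs=3:2|pad=0:8 ⇒ 0x6b00 ⇒ big 6b 00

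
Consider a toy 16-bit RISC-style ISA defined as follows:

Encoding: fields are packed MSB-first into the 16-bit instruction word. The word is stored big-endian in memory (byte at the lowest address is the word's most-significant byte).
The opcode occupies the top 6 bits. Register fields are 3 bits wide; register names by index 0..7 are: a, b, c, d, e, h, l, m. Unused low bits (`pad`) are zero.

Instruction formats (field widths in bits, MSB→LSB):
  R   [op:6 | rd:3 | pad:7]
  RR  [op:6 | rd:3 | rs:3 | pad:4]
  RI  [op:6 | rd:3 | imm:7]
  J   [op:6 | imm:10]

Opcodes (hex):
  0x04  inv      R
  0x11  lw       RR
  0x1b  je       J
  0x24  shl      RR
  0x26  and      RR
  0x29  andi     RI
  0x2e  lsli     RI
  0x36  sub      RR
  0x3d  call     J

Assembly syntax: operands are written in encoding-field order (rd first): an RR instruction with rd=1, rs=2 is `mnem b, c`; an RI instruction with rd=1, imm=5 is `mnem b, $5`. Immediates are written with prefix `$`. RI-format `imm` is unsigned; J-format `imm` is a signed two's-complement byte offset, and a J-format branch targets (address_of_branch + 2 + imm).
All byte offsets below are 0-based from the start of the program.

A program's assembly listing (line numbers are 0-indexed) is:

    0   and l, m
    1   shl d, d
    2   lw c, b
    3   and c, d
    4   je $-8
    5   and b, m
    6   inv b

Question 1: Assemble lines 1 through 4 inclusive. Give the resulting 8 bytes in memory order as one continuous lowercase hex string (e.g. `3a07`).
91b0451099306ff8

1. shl fields op=0x24:6|rd=3:3|rs=3:3|pad=0:4 → word 91b0h → 91 b0
2. lw fields op=0x11:6|rd=2:3|rs=1:3|pad=0:4 → word 4510h → 45 10
3. and fields op=0x26:6|rd=2:3|rs=3:3|pad=0:4 → word 9930h → 99 30
4. je fields op=0x1b:6|imm=-8:10 → word 6ff8h → 6f f8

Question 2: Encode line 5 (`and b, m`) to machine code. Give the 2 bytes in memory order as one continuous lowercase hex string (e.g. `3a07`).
98f0

5. and fields op=0x26:6|rd=1:3|rs=7:3|pad=0:4 → word 98f0h → 98 f0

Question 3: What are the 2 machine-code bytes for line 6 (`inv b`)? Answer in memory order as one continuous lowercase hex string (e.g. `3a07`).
1080

L6: inv op=0x4:6|rd=1:3|pad=0:7 ⇒ 0x1080 ⇒ big 10 80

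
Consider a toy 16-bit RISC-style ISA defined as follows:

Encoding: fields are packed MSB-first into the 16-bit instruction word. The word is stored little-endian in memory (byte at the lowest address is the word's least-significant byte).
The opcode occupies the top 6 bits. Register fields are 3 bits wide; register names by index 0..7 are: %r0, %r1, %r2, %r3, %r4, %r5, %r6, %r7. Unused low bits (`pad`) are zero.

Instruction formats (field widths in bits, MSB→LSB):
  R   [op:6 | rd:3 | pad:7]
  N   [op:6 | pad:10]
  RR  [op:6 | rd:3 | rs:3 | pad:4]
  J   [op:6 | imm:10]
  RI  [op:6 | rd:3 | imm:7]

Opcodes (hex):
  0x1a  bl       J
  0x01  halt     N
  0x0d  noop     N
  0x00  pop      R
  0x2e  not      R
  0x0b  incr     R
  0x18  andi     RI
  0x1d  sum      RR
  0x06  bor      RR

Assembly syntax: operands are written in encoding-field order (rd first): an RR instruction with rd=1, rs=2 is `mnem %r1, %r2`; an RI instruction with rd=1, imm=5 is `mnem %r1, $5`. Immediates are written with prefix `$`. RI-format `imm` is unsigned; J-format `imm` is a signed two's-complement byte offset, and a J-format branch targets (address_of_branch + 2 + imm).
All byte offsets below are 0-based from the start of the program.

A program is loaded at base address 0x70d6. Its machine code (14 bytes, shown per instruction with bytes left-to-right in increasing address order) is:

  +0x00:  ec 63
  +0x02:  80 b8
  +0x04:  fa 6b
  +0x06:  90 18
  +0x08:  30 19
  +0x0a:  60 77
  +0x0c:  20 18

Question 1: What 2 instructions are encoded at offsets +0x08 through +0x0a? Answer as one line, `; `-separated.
+0x08: 30 19 ⇒ word 0x1930 (little)
  opcode bits[15:10]=0x6: bor/RR
  rd@[9:7]=0x2 ⇒ %r2
  rs@[6:4]=0x3 ⇒ %r3
+0x0a: 60 77 ⇒ word 0x7760 (little)
  opcode bits[15:10]=0x1d: sum/RR
  rd@[9:7]=0x6 ⇒ %r6
  rs@[6:4]=0x6 ⇒ %r6

bor %r2, %r3; sum %r6, %r6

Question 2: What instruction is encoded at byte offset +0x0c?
+0x0c: 20 18 ⇒ word 0x1820 (little)
  opcode bits[15:10]=0x6: bor/RR
  [9:7] rd=0 = %r0
  [6:4] rs=2 = %r2

bor %r0, %r2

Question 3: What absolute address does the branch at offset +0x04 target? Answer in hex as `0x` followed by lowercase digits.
[04] fa 6b → 0x6bfa
  top 6b → 0x1a → bl [J]
  imm@[9:0]=0x3fa (s10→-6) ⇒ $-6
  target = base 0x70d6 + off 0x04 + 2 + imm -6 = 0x70d6

0x70d6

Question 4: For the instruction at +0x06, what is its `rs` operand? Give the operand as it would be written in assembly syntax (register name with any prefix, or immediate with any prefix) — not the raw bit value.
%r1

off 0x06: read 90 18 as little → 0x1890
  op=0x1890>>10=0x6 ⇒ bor (RR)
  rd: (w>>7)&0x7=0x1 → %r1
  rs: (w>>4)&0x7=0x1 → %r1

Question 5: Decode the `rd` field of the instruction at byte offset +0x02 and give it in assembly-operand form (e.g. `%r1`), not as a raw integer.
%r1

[02] 80 b8 → 0xb880
  op=0xb880>>10=0x2e ⇒ not (R)
  [9:7] rd=1 = %r1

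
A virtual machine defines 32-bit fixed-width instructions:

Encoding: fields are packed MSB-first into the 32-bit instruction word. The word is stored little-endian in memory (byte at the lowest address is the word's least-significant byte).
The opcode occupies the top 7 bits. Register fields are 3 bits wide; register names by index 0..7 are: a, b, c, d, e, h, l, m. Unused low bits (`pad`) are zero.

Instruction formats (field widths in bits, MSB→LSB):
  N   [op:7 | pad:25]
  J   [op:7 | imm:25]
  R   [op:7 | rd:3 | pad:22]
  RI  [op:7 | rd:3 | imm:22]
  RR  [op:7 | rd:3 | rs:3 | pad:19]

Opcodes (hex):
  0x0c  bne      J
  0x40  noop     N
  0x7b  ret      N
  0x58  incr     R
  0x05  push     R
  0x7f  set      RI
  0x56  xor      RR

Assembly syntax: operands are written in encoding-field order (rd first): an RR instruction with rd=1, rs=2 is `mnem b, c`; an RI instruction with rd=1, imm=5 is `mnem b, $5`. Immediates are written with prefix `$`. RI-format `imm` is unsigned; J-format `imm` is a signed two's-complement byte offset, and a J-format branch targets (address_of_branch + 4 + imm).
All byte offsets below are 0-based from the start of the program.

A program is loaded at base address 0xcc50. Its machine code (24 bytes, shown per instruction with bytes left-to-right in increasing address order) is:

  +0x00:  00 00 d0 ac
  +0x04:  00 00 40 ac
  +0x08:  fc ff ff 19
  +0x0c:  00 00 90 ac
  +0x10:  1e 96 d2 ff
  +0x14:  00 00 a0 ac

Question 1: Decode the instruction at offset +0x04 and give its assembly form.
xor b, a

@+04  little-endian(00 00 40 ac) = 0xac400000
  top 7b → 0x56 → xor [RR]
  rd: (w>>22)&0x7=0x1 → b
  rs: (w>>19)&0x7=0x0 → a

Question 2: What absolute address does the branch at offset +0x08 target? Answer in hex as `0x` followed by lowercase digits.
off 0x08: read fc ff ff 19 as little → 0x19fffffc
  top 7b → 0xc → bne [J]
  imm: (w>>0)&0x1ffffff=0x1fffffc (s25→-4) → $-4
  target = base 0xcc50 + off 0x08 + 4 + imm -4 = 0xcc58

0xcc58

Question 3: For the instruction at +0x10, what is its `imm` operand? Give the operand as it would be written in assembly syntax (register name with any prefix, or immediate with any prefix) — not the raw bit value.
$1218078

[10] 1e 96 d2 ff → 0xffd2961e
  op=0xffd2961e>>25=0x7f ⇒ set (RI)
  rd@[24:22]=0x7 ⇒ m
  imm@[21:0]=0x12961e ⇒ $1218078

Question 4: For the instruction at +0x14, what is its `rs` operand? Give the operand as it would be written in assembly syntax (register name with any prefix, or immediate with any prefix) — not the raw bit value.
e

@+14  little-endian(00 00 a0 ac) = 0xaca00000
  op=0xaca00000>>25=0x56 ⇒ xor (RR)
  rd@[24:22]=0x2 ⇒ c
  rs@[21:19]=0x4 ⇒ e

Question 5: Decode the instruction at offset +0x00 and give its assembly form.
@+00  little-endian(00 00 d0 ac) = 0xacd00000
  top 7b → 0x56 → xor [RR]
  rd@[24:22]=0x3 ⇒ d
  rs@[21:19]=0x2 ⇒ c

xor d, c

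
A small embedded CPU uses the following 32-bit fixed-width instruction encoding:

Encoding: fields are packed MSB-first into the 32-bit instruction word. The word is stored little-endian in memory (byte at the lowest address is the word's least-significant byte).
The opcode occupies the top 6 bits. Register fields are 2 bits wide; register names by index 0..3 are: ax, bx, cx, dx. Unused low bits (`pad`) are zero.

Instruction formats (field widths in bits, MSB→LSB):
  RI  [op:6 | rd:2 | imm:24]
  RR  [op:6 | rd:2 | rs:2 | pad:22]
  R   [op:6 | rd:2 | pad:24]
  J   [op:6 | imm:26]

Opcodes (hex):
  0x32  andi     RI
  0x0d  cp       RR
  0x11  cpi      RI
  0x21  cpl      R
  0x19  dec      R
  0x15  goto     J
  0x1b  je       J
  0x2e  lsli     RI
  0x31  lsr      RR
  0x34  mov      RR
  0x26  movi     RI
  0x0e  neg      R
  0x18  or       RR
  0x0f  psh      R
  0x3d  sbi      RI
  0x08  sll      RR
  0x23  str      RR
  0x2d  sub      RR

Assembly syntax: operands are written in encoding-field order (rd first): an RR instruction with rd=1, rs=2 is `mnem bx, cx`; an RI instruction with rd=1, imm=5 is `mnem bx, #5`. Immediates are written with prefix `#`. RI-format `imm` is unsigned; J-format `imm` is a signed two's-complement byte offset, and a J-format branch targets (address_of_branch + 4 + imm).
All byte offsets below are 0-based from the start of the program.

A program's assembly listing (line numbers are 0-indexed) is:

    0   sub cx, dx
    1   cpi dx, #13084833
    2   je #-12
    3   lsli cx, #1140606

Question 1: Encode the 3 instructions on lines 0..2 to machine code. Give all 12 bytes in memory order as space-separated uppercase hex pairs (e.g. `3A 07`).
00 00 C0 B6 A1 A8 C7 47 F4 FF FF 6F

line 0 (sub): pack op=0x2d:6|rd=2:2|rs=3:2|pad=0:22 = 0xb6c00000; little→ 00 00 c0 b6
line 1 (cpi): pack op=0x11:6|rd=3:2|imm=13084833:24 = 0x47c7a8a1; little→ a1 a8 c7 47
line 2 (je): pack op=0x1b:6|imm=-12:26 = 0x6ffffff4; little→ f4 ff ff 6f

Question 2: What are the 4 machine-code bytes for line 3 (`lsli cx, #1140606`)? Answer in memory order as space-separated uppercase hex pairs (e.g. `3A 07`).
3. lsli fields op=0x2e:6|rd=2:2|imm=1140606:24 → word ba11677eh → 7e 67 11 ba

7E 67 11 BA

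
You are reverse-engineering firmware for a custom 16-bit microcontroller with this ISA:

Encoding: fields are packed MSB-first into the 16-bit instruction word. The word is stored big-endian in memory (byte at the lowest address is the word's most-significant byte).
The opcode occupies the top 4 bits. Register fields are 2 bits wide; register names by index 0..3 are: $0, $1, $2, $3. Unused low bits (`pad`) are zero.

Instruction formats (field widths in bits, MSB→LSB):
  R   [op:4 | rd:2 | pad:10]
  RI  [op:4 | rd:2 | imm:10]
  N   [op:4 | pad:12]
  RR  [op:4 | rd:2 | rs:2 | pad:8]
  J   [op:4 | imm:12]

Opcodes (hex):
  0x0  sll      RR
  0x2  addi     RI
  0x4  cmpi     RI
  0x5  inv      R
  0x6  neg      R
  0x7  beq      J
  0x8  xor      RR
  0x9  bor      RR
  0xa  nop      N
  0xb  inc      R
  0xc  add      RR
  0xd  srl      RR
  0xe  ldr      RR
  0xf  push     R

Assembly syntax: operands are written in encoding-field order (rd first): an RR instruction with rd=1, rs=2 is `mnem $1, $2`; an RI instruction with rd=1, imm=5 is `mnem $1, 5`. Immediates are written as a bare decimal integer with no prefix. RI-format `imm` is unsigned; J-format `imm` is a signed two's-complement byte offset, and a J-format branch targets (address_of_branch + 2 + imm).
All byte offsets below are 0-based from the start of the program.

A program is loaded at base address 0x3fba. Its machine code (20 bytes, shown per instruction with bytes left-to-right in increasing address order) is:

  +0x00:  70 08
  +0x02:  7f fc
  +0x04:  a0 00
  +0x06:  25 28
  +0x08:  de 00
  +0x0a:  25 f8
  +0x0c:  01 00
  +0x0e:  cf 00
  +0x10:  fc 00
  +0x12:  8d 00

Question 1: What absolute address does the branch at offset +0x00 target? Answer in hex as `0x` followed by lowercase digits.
0x3fc4

+0x00: 70 08 ⇒ word 0x7008 (big)
  opcode bits[15:12]=0x7: beq/J
  imm: (w>>0)&0xfff=0x8 → 8
  target = base 0x3fba + off 0x00 + 2 + imm 8 = 0x3fc4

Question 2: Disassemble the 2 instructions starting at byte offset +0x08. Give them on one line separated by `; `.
off 0x08: read de 00 as big → 0xde00
  top 4b → 0xd → srl [RR]
  [11:10] rd=3 = $3
  [9:8] rs=2 = $2
off 0x0a: read 25 f8 as big → 0x25f8
  top 4b → 0x2 → addi [RI]
  [11:10] rd=1 = $1
  [9:0] imm=504 = 504

srl $3, $2; addi $1, 504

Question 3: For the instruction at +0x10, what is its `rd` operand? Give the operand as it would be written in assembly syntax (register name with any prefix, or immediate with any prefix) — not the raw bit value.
$3

+0x10: fc 00 ⇒ word 0xfc00 (big)
  op=0xfc00>>12=0xf ⇒ push (R)
  rd: (w>>10)&0x3=0x3 → $3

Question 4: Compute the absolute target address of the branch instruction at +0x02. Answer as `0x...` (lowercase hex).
[02] 7f fc → 0x7ffc
  top 4b → 0x7 → beq [J]
  imm@[11:0]=0xffc (s12→-4) ⇒ -4
  target = base 0x3fba + off 0x02 + 2 + imm -4 = 0x3fba

0x3fba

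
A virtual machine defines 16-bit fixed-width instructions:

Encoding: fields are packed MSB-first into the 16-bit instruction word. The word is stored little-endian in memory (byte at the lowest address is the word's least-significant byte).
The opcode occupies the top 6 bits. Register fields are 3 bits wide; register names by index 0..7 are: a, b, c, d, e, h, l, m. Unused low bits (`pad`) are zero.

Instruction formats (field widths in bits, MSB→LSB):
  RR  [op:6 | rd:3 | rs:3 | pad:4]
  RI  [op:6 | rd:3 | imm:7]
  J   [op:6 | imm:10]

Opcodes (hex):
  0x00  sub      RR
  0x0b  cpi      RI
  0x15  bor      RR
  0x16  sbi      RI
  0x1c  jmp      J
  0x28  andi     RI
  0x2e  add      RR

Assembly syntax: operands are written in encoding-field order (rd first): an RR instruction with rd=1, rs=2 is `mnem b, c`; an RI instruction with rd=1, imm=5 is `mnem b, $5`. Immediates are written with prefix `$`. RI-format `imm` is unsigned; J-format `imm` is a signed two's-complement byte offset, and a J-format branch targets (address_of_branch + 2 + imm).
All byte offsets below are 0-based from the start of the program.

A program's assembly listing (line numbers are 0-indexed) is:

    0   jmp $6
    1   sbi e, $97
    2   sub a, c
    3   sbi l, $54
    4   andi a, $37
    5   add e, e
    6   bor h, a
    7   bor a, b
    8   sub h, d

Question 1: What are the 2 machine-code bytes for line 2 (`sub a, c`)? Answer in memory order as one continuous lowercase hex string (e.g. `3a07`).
2000

line 2 (sub): pack op=0x0:6|rd=0:3|rs=2:3|pad=0:4 = 0x0020; little→ 20 00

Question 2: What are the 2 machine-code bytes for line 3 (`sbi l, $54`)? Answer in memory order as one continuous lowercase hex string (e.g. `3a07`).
line 3 (sbi): pack op=0x16:6|rd=6:3|imm=54:7 = 0x5b36; little→ 36 5b

365b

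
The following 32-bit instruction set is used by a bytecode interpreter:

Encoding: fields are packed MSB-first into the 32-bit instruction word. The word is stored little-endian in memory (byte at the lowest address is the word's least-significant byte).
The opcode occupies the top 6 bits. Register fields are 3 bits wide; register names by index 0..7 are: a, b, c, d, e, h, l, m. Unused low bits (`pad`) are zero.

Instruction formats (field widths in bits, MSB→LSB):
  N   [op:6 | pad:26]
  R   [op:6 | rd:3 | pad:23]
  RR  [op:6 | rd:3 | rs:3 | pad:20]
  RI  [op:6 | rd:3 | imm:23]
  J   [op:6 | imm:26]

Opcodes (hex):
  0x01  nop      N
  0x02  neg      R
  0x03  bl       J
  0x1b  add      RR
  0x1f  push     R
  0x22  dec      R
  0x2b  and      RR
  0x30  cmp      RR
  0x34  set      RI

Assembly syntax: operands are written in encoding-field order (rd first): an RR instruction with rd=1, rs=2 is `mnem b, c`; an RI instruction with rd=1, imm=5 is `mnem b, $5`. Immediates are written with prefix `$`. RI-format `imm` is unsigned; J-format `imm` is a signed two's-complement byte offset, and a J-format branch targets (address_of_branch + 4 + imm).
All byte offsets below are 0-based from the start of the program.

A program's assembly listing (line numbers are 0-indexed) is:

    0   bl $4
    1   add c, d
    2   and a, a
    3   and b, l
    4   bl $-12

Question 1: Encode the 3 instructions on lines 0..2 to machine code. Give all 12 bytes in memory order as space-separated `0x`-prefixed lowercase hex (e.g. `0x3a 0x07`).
0. bl fields op=0x3:6|imm=4:26 → word 0c000004h → 04 00 00 0c
1. add fields op=0x1b:6|rd=2:3|rs=3:3|pad=0:20 → word 6d300000h → 00 00 30 6d
2. and fields op=0x2b:6|rd=0:3|rs=0:3|pad=0:20 → word ac000000h → 00 00 00 ac

0x04 0x00 0x00 0x0c 0x00 0x00 0x30 0x6d 0x00 0x00 0x00 0xac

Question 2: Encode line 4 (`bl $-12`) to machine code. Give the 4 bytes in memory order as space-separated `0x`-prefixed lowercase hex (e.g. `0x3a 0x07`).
4. bl fields op=0x3:6|imm=-12:26 → word 0ffffff4h → f4 ff ff 0f

0xf4 0xff 0xff 0x0f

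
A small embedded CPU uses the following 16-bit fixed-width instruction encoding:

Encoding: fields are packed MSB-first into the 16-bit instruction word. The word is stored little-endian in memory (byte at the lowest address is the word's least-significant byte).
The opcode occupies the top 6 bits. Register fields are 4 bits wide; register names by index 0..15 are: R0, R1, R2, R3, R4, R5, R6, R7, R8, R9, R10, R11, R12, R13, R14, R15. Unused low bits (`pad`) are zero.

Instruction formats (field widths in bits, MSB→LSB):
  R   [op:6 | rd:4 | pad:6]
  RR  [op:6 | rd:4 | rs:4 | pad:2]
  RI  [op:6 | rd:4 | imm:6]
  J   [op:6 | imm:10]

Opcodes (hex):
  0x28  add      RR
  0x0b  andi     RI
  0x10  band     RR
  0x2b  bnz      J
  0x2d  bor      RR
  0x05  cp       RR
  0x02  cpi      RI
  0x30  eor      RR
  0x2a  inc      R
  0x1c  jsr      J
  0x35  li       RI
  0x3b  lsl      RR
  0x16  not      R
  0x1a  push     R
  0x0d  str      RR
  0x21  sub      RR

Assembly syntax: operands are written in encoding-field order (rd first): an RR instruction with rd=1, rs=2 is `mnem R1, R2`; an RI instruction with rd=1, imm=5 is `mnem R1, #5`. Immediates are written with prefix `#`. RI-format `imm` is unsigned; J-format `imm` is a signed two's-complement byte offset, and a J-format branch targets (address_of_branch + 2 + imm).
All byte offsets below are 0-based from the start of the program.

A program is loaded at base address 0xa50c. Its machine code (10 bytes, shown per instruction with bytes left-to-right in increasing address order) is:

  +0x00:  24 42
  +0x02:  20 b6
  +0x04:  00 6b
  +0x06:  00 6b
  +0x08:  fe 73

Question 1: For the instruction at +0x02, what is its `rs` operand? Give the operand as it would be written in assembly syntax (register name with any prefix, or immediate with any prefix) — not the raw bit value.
R8

@+02  little-endian(20 b6) = 0xb620
  op=0xb620>>10=0x2d ⇒ bor (RR)
  rd@[9:6]=0x8 ⇒ R8
  rs@[5:2]=0x8 ⇒ R8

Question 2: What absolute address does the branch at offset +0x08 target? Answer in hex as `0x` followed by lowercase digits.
0xa514

+0x08: fe 73 ⇒ word 0x73fe (little)
  top 6b → 0x1c → jsr [J]
  imm: (w>>0)&0x3ff=0x3fe (s10→-2) → #-2
  target = base 0xa50c + off 0x08 + 2 + imm -2 = 0xa514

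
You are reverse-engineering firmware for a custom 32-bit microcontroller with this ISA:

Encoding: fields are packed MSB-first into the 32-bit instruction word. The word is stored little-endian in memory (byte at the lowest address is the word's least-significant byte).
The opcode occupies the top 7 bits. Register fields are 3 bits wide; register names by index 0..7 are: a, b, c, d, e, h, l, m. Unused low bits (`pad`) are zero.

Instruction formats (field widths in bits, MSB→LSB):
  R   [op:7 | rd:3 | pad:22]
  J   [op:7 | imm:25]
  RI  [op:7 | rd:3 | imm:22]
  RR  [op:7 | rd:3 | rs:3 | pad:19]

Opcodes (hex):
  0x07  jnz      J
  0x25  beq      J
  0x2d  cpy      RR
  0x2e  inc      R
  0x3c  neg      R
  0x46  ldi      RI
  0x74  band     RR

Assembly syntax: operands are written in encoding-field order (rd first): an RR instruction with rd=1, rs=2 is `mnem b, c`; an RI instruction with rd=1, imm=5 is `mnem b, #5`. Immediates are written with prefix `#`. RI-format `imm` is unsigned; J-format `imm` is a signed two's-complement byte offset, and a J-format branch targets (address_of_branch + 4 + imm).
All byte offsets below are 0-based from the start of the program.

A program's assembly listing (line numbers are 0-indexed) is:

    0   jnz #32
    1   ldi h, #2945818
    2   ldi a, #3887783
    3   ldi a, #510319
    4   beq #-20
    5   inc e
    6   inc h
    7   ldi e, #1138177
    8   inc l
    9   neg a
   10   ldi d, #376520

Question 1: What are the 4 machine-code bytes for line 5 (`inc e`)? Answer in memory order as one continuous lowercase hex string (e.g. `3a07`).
L5: inc op=0x2e:7|rd=4:3|pad=0:22 ⇒ 0x5d000000 ⇒ little 00 00 00 5d

0000005d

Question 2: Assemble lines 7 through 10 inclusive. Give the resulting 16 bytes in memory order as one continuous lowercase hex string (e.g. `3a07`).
line 7 (ldi): pack op=0x46:7|rd=4:3|imm=1138177:22 = 0x8d115e01; little→ 01 5e 11 8d
line 8 (inc): pack op=0x2e:7|rd=6:3|pad=0:22 = 0x5d800000; little→ 00 00 80 5d
line 9 (neg): pack op=0x3c:7|rd=0:3|pad=0:22 = 0x78000000; little→ 00 00 00 78
line 10 (ldi): pack op=0x46:7|rd=3:3|imm=376520:22 = 0x8cc5bec8; little→ c8 be c5 8c

015e118d0000805d00000078c8bec58c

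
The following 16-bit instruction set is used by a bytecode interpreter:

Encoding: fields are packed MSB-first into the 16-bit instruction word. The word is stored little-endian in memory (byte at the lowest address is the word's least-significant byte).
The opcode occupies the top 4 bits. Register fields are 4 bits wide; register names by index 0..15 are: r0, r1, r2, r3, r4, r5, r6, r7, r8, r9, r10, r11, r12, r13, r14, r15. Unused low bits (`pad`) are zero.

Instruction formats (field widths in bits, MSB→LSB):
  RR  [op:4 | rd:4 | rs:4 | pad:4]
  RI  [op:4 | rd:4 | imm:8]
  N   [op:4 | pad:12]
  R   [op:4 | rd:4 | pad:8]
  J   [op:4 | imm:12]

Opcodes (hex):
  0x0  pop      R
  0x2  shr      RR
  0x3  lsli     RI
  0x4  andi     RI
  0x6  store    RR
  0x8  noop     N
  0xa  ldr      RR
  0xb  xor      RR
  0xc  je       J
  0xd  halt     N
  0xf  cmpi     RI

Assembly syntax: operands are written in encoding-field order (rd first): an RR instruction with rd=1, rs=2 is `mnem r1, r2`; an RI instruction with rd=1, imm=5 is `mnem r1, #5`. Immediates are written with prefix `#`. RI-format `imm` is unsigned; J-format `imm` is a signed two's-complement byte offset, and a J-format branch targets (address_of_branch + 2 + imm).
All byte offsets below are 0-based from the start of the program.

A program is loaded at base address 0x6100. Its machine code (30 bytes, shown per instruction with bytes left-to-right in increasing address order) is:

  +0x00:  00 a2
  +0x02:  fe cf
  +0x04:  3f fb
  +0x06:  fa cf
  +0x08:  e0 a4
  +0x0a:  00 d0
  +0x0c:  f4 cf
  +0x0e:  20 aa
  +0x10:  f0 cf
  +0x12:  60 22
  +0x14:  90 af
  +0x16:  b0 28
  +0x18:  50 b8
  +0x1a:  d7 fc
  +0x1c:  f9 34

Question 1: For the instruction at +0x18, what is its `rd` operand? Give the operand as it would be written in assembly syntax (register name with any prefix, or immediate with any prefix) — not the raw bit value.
@+18  little-endian(50 b8) = 0xb850
  op=0xb850>>12=0xb ⇒ xor (RR)
  rd@[11:8]=0x8 ⇒ r8
  rs@[7:4]=0x5 ⇒ r5

r8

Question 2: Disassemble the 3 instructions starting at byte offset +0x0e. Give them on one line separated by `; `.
off 0x0e: read 20 aa as little → 0xaa20
  top 4b → 0xa → ldr [RR]
  [11:8] rd=10 = r10
  [7:4] rs=2 = r2
off 0x10: read f0 cf as little → 0xcff0
  top 4b → 0xc → je [J]
  [11:0] imm=4080 (s12→-16) = #-16
off 0x12: read 60 22 as little → 0x2260
  top 4b → 0x2 → shr [RR]
  [11:8] rd=2 = r2
  [7:4] rs=6 = r6

ldr r10, r2; je #-16; shr r2, r6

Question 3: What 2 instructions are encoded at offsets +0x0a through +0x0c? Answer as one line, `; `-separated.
[0a] 00 d0 → 0xd000
  opcode bits[15:12]=0xd: halt/N
[0c] f4 cf → 0xcff4
  opcode bits[15:12]=0xc: je/J
  imm: (w>>0)&0xfff=0xff4 (s12→-12) → #-12

halt; je #-12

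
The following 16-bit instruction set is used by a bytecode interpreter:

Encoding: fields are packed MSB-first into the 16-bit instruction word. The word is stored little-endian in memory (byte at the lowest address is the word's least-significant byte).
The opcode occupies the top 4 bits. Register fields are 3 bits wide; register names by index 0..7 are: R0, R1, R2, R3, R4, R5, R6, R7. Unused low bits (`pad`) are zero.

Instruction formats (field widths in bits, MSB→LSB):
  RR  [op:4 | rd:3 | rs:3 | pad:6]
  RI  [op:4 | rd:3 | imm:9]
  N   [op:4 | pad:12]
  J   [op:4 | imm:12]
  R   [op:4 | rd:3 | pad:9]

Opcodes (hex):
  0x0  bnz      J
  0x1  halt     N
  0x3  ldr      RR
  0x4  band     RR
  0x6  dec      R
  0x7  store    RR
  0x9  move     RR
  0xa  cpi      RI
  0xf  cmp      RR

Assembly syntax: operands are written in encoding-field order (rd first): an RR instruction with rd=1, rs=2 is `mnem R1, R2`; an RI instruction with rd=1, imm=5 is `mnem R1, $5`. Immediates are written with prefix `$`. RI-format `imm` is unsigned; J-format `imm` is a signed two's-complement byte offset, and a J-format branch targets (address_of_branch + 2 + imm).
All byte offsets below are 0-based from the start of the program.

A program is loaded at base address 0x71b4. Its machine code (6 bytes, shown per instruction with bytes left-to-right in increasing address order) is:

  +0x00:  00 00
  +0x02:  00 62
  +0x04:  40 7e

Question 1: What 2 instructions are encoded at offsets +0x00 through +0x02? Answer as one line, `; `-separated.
+0x00: 00 00 ⇒ word 0x0000 (little)
  top 4b → 0x0 → bnz [J]
  [11:0] imm=0 = $0
+0x02: 00 62 ⇒ word 0x6200 (little)
  top 4b → 0x6 → dec [R]
  [11:9] rd=1 = R1

bnz $0; dec R1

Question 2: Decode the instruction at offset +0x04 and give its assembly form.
store R7, R1

+0x04: 40 7e ⇒ word 0x7e40 (little)
  top 4b → 0x7 → store [RR]
  rd@[11:9]=0x7 ⇒ R7
  rs@[8:6]=0x1 ⇒ R1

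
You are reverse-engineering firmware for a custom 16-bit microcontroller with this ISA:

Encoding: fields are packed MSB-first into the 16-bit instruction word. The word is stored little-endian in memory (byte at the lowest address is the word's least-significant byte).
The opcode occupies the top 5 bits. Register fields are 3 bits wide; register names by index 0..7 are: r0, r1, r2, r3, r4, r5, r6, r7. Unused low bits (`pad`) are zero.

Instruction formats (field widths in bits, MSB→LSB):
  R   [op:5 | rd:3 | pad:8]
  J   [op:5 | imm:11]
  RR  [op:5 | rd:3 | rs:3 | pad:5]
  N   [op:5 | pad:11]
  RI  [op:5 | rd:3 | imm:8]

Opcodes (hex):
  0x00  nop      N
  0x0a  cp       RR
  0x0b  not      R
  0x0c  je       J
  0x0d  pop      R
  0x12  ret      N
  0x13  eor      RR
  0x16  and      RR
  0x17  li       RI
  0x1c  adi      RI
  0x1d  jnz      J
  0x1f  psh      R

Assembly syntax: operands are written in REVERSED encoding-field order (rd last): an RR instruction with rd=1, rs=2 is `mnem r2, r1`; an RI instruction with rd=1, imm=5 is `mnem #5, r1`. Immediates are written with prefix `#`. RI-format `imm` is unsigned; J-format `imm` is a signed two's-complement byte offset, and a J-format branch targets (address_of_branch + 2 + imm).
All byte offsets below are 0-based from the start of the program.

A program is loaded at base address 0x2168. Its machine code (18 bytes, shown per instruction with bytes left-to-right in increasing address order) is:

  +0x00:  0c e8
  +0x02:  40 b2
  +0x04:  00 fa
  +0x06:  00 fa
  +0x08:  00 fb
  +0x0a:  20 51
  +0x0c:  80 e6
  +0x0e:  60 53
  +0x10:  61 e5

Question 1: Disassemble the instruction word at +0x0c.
off 0x0c: read 80 e6 as little → 0xe680
  op=0xe680>>11=0x1c ⇒ adi (RI)
  rd@[10:8]=0x6 ⇒ r6
  imm@[7:0]=0x80 ⇒ #128

adi #128, r6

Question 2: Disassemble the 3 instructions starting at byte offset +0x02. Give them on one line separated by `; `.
and r2, r2; psh r2; psh r2

off 0x02: read 40 b2 as little → 0xb240
  op=0xb240>>11=0x16 ⇒ and (RR)
  rd: (w>>8)&0x7=0x2 → r2
  rs: (w>>5)&0x7=0x2 → r2
off 0x04: read 00 fa as little → 0xfa00
  op=0xfa00>>11=0x1f ⇒ psh (R)
  rd: (w>>8)&0x7=0x2 → r2
off 0x06: read 00 fa as little → 0xfa00
  op=0xfa00>>11=0x1f ⇒ psh (R)
  rd: (w>>8)&0x7=0x2 → r2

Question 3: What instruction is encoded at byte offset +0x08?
psh r3

off 0x08: read 00 fb as little → 0xfb00
  top 5b → 0x1f → psh [R]
  [10:8] rd=3 = r3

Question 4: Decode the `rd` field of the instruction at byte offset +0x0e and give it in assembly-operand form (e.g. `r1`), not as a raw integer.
r3

+0x0e: 60 53 ⇒ word 0x5360 (little)
  op=0x5360>>11=0xa ⇒ cp (RR)
  rd: (w>>8)&0x7=0x3 → r3
  rs: (w>>5)&0x7=0x3 → r3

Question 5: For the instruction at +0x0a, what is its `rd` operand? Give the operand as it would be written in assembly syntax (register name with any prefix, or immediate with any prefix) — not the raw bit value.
[0a] 20 51 → 0x5120
  op=0x5120>>11=0xa ⇒ cp (RR)
  rd: (w>>8)&0x7=0x1 → r1
  rs: (w>>5)&0x7=0x1 → r1

r1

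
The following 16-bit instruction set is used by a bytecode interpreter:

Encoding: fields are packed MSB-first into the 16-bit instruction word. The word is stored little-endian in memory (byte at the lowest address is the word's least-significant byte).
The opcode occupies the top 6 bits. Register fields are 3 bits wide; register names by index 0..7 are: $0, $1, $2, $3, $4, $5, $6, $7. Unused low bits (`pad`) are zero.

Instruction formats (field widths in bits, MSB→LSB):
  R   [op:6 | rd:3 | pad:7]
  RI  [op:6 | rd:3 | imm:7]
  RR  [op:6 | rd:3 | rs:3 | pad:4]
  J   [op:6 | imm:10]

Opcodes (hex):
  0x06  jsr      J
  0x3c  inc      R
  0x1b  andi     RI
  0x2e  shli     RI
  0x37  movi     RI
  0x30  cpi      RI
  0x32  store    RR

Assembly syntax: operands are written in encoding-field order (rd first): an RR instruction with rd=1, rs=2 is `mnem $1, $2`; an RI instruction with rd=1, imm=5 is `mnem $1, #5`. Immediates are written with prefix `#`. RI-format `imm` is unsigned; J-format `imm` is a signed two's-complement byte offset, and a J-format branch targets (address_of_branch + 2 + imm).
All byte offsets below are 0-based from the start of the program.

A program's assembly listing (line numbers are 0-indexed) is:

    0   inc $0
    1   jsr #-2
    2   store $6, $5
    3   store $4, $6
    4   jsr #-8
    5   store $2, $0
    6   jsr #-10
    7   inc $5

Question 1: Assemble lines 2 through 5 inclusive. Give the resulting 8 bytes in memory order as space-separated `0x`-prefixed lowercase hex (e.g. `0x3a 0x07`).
L2: store op=0x32:6|rd=6:3|rs=5:3|pad=0:4 ⇒ 0xcb50 ⇒ little 50 cb
L3: store op=0x32:6|rd=4:3|rs=6:3|pad=0:4 ⇒ 0xca60 ⇒ little 60 ca
L4: jsr op=0x6:6|imm=-8:10 ⇒ 0x1bf8 ⇒ little f8 1b
L5: store op=0x32:6|rd=2:3|rs=0:3|pad=0:4 ⇒ 0xc900 ⇒ little 00 c9

0x50 0xcb 0x60 0xca 0xf8 0x1b 0x00 0xc9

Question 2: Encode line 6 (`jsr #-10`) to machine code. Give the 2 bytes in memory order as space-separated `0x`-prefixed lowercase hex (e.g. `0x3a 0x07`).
line 6 (jsr): pack op=0x6:6|imm=-10:10 = 0x1bf6; little→ f6 1b

0xf6 0x1b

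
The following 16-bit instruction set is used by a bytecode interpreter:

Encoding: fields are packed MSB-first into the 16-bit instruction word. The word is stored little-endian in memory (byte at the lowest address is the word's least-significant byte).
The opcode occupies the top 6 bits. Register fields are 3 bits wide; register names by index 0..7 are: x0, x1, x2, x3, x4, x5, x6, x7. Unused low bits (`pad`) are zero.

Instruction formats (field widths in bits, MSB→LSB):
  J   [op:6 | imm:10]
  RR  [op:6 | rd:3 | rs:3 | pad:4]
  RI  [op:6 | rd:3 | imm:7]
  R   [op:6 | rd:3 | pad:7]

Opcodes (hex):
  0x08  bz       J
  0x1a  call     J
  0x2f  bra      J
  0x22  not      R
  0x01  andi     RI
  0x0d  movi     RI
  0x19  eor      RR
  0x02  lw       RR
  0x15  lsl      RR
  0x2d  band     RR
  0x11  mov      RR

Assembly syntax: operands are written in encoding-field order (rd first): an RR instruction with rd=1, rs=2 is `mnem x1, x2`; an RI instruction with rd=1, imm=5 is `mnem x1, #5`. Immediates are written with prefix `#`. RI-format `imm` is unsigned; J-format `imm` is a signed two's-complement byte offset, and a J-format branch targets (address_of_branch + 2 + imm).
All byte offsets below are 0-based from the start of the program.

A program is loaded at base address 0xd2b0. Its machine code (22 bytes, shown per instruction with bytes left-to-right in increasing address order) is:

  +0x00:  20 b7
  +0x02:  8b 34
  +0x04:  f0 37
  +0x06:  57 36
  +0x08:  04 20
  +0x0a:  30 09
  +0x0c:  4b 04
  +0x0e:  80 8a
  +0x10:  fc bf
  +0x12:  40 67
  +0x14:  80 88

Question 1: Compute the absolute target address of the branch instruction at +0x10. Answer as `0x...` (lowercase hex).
+0x10: fc bf ⇒ word 0xbffc (little)
  op=0xbffc>>10=0x2f ⇒ bra (J)
  imm@[9:0]=0x3fc (s10→-4) ⇒ #-4
  target = base 0xd2b0 + off 0x10 + 2 + imm -4 = 0xd2be

0xd2be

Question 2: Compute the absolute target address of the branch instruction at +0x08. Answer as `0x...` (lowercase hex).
0xd2be

@+08  little-endian(04 20) = 0x2004
  top 6b → 0x8 → bz [J]
  imm: (w>>0)&0x3ff=0x4 → #4
  target = base 0xd2b0 + off 0x08 + 2 + imm 4 = 0xd2be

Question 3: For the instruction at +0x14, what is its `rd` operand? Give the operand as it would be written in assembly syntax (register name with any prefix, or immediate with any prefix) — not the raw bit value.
x1

[14] 80 88 → 0x8880
  op=0x8880>>10=0x22 ⇒ not (R)
  rd@[9:7]=0x1 ⇒ x1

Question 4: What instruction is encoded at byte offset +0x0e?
@+0e  little-endian(80 8a) = 0x8a80
  op=0x8a80>>10=0x22 ⇒ not (R)
  rd: (w>>7)&0x7=0x5 → x5

not x5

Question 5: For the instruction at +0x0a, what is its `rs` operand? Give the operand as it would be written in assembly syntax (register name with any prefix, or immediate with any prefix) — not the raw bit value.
+0x0a: 30 09 ⇒ word 0x0930 (little)
  opcode bits[15:10]=0x2: lw/RR
  rd: (w>>7)&0x7=0x2 → x2
  rs: (w>>4)&0x7=0x3 → x3

x3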